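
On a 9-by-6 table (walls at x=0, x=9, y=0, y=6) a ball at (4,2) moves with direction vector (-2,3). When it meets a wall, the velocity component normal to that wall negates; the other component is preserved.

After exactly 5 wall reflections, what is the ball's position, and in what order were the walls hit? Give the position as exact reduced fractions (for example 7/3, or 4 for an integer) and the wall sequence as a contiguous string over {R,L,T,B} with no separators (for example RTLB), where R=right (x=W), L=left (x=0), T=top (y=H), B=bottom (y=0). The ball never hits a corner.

Final position: (9,5/2)
Wall sequence: TLBTR

1. t=4/3 → T at (4/3,6); v=(-2,-3)
2. t=2/3 → L at (0,4); v=(2,-3)
3. t=4/3 → B at (8/3,0); v=(2,3)
4. t=2 → T at (20/3,6); v=(2,-3)
5. t=7/6 → R at (9,5/2); v=(-2,-3)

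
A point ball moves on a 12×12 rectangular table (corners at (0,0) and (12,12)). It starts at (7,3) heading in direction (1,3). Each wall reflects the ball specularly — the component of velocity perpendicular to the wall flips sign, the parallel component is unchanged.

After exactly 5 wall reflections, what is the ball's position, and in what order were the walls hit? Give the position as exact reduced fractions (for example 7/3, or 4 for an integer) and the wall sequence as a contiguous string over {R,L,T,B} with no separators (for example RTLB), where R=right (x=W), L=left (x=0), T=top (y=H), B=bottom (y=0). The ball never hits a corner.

1. t=3 → T at (10,12); v=(1,-3)
2. t=2 → R at (12,6); v=(-1,-3)
3. t=2 → B at (10,0); v=(-1,3)
4. t=4 → T at (6,12); v=(-1,-3)
5. t=4 → B at (2,0); v=(-1,3)

Final position: (2,0)
Wall sequence: TRBTB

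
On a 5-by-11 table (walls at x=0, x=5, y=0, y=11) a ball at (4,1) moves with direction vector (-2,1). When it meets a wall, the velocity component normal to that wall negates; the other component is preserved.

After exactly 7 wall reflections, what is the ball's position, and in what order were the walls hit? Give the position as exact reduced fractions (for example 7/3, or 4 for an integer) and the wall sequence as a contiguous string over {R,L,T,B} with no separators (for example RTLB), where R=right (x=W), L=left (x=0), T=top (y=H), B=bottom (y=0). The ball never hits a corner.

1. t=2 → L at (0,3); v=(2,1)
2. t=5/2 → R at (5,11/2); v=(-2,1)
3. t=5/2 → L at (0,8); v=(2,1)
4. t=5/2 → R at (5,21/2); v=(-2,1)
5. t=1/2 → T at (4,11); v=(-2,-1)
6. t=2 → L at (0,9); v=(2,-1)
7. t=5/2 → R at (5,13/2); v=(-2,-1)

Final position: (5,13/2)
Wall sequence: LRLRTLR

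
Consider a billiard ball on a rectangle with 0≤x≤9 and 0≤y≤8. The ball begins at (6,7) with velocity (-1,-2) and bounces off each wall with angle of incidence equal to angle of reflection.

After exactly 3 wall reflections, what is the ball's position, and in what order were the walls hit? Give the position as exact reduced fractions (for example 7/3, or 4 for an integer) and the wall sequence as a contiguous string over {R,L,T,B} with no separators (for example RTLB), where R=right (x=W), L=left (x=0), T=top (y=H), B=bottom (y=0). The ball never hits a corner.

1. t=7/2 → B at (5/2,0); v=(-1,2)
2. t=5/2 → L at (0,5); v=(1,2)
3. t=3/2 → T at (3/2,8); v=(1,-2)

Final position: (3/2,8)
Wall sequence: BLT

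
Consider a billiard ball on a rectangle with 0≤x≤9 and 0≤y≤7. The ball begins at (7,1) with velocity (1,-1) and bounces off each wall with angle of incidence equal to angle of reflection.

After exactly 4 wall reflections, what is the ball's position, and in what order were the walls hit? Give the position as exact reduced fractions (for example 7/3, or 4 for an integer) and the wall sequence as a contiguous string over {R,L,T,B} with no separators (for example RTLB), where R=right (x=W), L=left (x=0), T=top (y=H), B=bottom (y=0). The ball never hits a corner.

1. t=1 → B at (8,0); v=(1,1)
2. t=1 → R at (9,1); v=(-1,1)
3. t=6 → T at (3,7); v=(-1,-1)
4. t=3 → L at (0,4); v=(1,-1)

Final position: (0,4)
Wall sequence: BRTL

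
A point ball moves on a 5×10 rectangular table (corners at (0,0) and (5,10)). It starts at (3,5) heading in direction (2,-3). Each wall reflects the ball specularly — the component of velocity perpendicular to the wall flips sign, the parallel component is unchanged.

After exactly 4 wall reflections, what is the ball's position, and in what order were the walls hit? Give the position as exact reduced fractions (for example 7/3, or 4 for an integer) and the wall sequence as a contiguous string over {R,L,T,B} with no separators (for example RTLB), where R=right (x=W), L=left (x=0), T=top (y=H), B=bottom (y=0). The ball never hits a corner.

Final position: (3,10)
Wall sequence: RBLT

1. t=1 → R at (5,2); v=(-2,-3)
2. t=2/3 → B at (11/3,0); v=(-2,3)
3. t=11/6 → L at (0,11/2); v=(2,3)
4. t=3/2 → T at (3,10); v=(2,-3)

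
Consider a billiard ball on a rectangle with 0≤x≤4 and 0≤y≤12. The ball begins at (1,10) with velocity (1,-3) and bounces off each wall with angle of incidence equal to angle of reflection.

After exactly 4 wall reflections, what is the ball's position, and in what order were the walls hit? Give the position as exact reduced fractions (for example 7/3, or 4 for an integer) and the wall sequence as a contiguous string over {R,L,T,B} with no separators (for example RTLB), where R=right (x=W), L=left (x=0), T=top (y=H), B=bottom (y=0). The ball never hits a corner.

Final position: (1/3,12)
Wall sequence: RBLT

1. t=3 → R at (4,1); v=(-1,-3)
2. t=1/3 → B at (11/3,0); v=(-1,3)
3. t=11/3 → L at (0,11); v=(1,3)
4. t=1/3 → T at (1/3,12); v=(1,-3)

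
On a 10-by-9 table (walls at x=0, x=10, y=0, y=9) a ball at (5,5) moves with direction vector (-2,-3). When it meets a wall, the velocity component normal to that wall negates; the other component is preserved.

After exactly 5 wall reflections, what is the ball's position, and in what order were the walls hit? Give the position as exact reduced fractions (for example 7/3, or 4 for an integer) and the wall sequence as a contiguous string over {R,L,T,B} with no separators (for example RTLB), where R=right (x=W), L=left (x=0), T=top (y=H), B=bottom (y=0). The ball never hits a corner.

Final position: (29/3,0)
Wall sequence: BLTRB

1. t=5/3 → B at (5/3,0); v=(-2,3)
2. t=5/6 → L at (0,5/2); v=(2,3)
3. t=13/6 → T at (13/3,9); v=(2,-3)
4. t=17/6 → R at (10,1/2); v=(-2,-3)
5. t=1/6 → B at (29/3,0); v=(-2,3)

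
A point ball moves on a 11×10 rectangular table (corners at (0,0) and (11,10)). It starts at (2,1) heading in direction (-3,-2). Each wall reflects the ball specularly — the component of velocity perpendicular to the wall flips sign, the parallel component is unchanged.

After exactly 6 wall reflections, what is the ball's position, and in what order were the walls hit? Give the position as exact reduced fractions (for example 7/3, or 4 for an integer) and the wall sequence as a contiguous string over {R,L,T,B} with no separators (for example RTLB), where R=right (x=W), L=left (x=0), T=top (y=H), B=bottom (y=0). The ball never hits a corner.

Final position: (15/2,0)
Wall sequence: BLRTLB

1. t=1/2 → B at (1/2,0); v=(-3,2)
2. t=1/6 → L at (0,1/3); v=(3,2)
3. t=11/3 → R at (11,23/3); v=(-3,2)
4. t=7/6 → T at (15/2,10); v=(-3,-2)
5. t=5/2 → L at (0,5); v=(3,-2)
6. t=5/2 → B at (15/2,0); v=(3,2)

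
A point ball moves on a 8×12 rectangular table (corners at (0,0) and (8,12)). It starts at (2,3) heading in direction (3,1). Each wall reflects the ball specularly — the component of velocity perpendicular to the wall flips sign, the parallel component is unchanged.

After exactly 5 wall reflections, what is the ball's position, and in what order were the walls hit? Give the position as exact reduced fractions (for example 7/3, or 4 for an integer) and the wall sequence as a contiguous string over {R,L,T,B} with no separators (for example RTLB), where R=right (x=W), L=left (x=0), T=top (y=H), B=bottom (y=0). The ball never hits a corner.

Final position: (0,11)
Wall sequence: RLRTL

1. t=2 → R at (8,5); v=(-3,1)
2. t=8/3 → L at (0,23/3); v=(3,1)
3. t=8/3 → R at (8,31/3); v=(-3,1)
4. t=5/3 → T at (3,12); v=(-3,-1)
5. t=1 → L at (0,11); v=(3,-1)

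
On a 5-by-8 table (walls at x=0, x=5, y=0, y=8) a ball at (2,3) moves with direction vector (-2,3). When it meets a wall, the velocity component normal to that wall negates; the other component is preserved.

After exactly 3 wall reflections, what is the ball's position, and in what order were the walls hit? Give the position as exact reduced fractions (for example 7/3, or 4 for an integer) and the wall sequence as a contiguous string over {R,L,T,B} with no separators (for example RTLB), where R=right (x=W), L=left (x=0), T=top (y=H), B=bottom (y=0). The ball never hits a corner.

Final position: (5,5/2)
Wall sequence: LTR

1. t=1 → L at (0,6); v=(2,3)
2. t=2/3 → T at (4/3,8); v=(2,-3)
3. t=11/6 → R at (5,5/2); v=(-2,-3)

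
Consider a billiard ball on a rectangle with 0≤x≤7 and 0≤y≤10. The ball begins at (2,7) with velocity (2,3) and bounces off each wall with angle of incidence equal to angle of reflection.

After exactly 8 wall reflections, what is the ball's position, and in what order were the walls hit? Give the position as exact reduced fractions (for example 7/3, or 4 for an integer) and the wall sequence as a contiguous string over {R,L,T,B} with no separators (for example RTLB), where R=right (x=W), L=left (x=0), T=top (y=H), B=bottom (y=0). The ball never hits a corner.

1. t=1 → T at (4,10); v=(2,-3)
2. t=3/2 → R at (7,11/2); v=(-2,-3)
3. t=11/6 → B at (10/3,0); v=(-2,3)
4. t=5/3 → L at (0,5); v=(2,3)
5. t=5/3 → T at (10/3,10); v=(2,-3)
6. t=11/6 → R at (7,9/2); v=(-2,-3)
7. t=3/2 → B at (4,0); v=(-2,3)
8. t=2 → L at (0,6); v=(2,3)

Final position: (0,6)
Wall sequence: TRBLTRBL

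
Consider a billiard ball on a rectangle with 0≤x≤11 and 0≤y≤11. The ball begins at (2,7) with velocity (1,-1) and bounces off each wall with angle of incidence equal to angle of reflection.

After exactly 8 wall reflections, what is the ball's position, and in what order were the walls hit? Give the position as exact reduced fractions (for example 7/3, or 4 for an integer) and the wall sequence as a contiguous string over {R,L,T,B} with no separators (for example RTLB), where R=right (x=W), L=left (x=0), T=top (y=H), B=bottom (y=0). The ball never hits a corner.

Final position: (0,9)
Wall sequence: BRTLBRTL

1. t=7 → B at (9,0); v=(1,1)
2. t=2 → R at (11,2); v=(-1,1)
3. t=9 → T at (2,11); v=(-1,-1)
4. t=2 → L at (0,9); v=(1,-1)
5. t=9 → B at (9,0); v=(1,1)
6. t=2 → R at (11,2); v=(-1,1)
7. t=9 → T at (2,11); v=(-1,-1)
8. t=2 → L at (0,9); v=(1,-1)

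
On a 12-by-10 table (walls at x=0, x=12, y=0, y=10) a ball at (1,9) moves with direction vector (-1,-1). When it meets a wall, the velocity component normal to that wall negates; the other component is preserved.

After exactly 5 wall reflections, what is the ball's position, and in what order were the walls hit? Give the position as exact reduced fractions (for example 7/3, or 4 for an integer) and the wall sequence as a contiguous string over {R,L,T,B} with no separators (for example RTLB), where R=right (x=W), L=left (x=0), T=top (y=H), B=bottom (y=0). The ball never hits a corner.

1. t=1 → L at (0,8); v=(1,-1)
2. t=8 → B at (8,0); v=(1,1)
3. t=4 → R at (12,4); v=(-1,1)
4. t=6 → T at (6,10); v=(-1,-1)
5. t=6 → L at (0,4); v=(1,-1)

Final position: (0,4)
Wall sequence: LBRTL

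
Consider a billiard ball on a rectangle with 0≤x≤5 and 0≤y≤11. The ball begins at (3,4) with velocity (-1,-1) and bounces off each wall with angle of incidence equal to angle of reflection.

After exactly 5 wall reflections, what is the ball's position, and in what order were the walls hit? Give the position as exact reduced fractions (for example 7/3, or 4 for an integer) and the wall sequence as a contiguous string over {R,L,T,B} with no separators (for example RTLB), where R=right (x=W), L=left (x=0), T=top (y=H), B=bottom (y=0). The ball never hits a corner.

Final position: (2,11)
Wall sequence: LBRLT

1. t=3 → L at (0,1); v=(1,-1)
2. t=1 → B at (1,0); v=(1,1)
3. t=4 → R at (5,4); v=(-1,1)
4. t=5 → L at (0,9); v=(1,1)
5. t=2 → T at (2,11); v=(1,-1)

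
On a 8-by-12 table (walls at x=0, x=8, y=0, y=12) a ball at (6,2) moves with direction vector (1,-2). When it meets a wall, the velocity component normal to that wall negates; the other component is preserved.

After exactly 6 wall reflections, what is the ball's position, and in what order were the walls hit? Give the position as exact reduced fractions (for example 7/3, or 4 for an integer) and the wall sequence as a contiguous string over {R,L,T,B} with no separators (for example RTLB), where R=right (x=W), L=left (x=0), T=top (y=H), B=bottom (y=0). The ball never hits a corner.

Final position: (8,10)
Wall sequence: BRTLBR

1. t=1 → B at (7,0); v=(1,2)
2. t=1 → R at (8,2); v=(-1,2)
3. t=5 → T at (3,12); v=(-1,-2)
4. t=3 → L at (0,6); v=(1,-2)
5. t=3 → B at (3,0); v=(1,2)
6. t=5 → R at (8,10); v=(-1,2)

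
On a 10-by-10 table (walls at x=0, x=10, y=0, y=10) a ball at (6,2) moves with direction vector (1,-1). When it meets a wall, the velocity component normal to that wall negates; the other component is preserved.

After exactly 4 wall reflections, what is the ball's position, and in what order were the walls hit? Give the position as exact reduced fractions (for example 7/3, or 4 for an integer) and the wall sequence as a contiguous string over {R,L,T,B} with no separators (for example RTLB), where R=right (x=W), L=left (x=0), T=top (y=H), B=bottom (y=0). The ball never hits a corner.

1. t=2 → B at (8,0); v=(1,1)
2. t=2 → R at (10,2); v=(-1,1)
3. t=8 → T at (2,10); v=(-1,-1)
4. t=2 → L at (0,8); v=(1,-1)

Final position: (0,8)
Wall sequence: BRTL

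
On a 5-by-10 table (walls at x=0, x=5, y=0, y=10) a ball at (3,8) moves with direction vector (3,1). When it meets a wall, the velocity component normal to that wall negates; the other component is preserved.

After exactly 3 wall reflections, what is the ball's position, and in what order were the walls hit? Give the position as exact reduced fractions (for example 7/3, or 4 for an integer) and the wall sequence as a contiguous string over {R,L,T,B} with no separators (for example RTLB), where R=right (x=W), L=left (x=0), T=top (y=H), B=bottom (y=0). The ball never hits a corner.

1. t=2/3 → R at (5,26/3); v=(-3,1)
2. t=4/3 → T at (1,10); v=(-3,-1)
3. t=1/3 → L at (0,29/3); v=(3,-1)

Final position: (0,29/3)
Wall sequence: RTL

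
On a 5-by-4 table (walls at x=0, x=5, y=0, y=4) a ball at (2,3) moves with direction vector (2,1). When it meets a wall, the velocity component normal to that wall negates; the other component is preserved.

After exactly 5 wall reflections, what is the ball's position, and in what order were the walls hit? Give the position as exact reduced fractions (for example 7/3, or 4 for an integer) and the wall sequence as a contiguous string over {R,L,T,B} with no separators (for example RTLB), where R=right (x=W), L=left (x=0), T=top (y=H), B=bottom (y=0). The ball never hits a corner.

1. t=1 → T at (4,4); v=(2,-1)
2. t=1/2 → R at (5,7/2); v=(-2,-1)
3. t=5/2 → L at (0,1); v=(2,-1)
4. t=1 → B at (2,0); v=(2,1)
5. t=3/2 → R at (5,3/2); v=(-2,1)

Final position: (5,3/2)
Wall sequence: TRLBR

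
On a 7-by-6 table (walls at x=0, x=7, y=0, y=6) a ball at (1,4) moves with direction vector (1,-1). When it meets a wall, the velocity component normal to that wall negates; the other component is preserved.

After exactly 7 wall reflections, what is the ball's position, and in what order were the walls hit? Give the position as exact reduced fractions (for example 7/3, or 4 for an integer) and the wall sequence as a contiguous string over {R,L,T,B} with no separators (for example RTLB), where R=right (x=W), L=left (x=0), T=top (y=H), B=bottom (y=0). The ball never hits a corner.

Final position: (5,6)
Wall sequence: BRTLBRT

1. t=4 → B at (5,0); v=(1,1)
2. t=2 → R at (7,2); v=(-1,1)
3. t=4 → T at (3,6); v=(-1,-1)
4. t=3 → L at (0,3); v=(1,-1)
5. t=3 → B at (3,0); v=(1,1)
6. t=4 → R at (7,4); v=(-1,1)
7. t=2 → T at (5,6); v=(-1,-1)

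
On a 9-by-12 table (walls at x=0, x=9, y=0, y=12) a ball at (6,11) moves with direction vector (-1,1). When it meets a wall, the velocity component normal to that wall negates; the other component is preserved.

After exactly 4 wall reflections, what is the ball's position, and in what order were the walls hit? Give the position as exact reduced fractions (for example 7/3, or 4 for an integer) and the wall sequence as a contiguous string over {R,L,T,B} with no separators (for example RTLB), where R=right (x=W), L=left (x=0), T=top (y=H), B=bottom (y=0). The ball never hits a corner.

1. t=1 → T at (5,12); v=(-1,-1)
2. t=5 → L at (0,7); v=(1,-1)
3. t=7 → B at (7,0); v=(1,1)
4. t=2 → R at (9,2); v=(-1,1)

Final position: (9,2)
Wall sequence: TLBR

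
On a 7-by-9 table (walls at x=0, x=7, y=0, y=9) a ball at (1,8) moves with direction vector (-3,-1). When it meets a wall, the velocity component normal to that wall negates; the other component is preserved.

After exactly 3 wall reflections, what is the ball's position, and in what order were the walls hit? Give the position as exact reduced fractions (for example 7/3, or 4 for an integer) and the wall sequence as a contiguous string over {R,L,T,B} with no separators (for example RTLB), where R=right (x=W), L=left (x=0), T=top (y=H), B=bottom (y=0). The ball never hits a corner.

Final position: (0,3)
Wall sequence: LRL

1. t=1/3 → L at (0,23/3); v=(3,-1)
2. t=7/3 → R at (7,16/3); v=(-3,-1)
3. t=7/3 → L at (0,3); v=(3,-1)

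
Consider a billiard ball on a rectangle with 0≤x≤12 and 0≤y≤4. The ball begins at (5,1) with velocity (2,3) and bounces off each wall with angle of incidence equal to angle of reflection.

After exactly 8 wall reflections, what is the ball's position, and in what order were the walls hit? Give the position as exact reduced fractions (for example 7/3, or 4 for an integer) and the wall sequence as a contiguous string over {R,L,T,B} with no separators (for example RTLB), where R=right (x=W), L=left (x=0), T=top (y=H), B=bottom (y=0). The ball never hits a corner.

1. t=1 → T at (7,4); v=(2,-3)
2. t=4/3 → B at (29/3,0); v=(2,3)
3. t=7/6 → R at (12,7/2); v=(-2,3)
4. t=1/6 → T at (35/3,4); v=(-2,-3)
5. t=4/3 → B at (9,0); v=(-2,3)
6. t=4/3 → T at (19/3,4); v=(-2,-3)
7. t=4/3 → B at (11/3,0); v=(-2,3)
8. t=4/3 → T at (1,4); v=(-2,-3)

Final position: (1,4)
Wall sequence: TBRTBTBT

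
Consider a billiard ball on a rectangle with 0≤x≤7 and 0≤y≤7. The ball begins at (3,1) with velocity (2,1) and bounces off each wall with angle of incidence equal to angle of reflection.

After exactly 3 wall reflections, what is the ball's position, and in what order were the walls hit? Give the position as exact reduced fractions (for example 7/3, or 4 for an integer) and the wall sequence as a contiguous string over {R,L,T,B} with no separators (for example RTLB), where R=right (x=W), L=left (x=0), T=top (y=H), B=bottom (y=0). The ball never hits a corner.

1. t=2 → R at (7,3); v=(-2,1)
2. t=7/2 → L at (0,13/2); v=(2,1)
3. t=1/2 → T at (1,7); v=(2,-1)

Final position: (1,7)
Wall sequence: RLT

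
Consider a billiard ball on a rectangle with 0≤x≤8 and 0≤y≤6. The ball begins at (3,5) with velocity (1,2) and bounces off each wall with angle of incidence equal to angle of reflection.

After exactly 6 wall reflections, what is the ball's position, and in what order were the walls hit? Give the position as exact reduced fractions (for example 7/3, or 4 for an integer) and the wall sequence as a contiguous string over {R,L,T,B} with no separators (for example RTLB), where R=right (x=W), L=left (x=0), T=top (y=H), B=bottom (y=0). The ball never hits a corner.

1. t=1/2 → T at (7/2,6); v=(1,-2)
2. t=3 → B at (13/2,0); v=(1,2)
3. t=3/2 → R at (8,3); v=(-1,2)
4. t=3/2 → T at (13/2,6); v=(-1,-2)
5. t=3 → B at (7/2,0); v=(-1,2)
6. t=3 → T at (1/2,6); v=(-1,-2)

Final position: (1/2,6)
Wall sequence: TBRTBT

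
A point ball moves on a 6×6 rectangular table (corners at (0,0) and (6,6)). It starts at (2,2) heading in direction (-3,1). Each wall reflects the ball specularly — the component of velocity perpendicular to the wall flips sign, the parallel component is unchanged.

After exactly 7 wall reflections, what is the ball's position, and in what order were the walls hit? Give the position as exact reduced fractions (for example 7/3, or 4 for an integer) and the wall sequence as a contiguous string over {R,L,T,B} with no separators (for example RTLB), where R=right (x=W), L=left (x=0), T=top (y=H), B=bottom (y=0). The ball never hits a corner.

Final position: (4,0)
Wall sequence: LRTLRLB

1. t=2/3 → L at (0,8/3); v=(3,1)
2. t=2 → R at (6,14/3); v=(-3,1)
3. t=4/3 → T at (2,6); v=(-3,-1)
4. t=2/3 → L at (0,16/3); v=(3,-1)
5. t=2 → R at (6,10/3); v=(-3,-1)
6. t=2 → L at (0,4/3); v=(3,-1)
7. t=4/3 → B at (4,0); v=(3,1)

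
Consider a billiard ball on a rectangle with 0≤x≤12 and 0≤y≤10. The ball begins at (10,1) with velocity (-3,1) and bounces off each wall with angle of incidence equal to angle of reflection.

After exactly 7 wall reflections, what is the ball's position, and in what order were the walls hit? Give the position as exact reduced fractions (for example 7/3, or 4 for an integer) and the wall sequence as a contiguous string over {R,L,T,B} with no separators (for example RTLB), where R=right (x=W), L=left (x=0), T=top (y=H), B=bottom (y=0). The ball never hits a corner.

1. t=10/3 → L at (0,13/3); v=(3,1)
2. t=4 → R at (12,25/3); v=(-3,1)
3. t=5/3 → T at (7,10); v=(-3,-1)
4. t=7/3 → L at (0,23/3); v=(3,-1)
5. t=4 → R at (12,11/3); v=(-3,-1)
6. t=11/3 → B at (1,0); v=(-3,1)
7. t=1/3 → L at (0,1/3); v=(3,1)

Final position: (0,1/3)
Wall sequence: LRTLRBL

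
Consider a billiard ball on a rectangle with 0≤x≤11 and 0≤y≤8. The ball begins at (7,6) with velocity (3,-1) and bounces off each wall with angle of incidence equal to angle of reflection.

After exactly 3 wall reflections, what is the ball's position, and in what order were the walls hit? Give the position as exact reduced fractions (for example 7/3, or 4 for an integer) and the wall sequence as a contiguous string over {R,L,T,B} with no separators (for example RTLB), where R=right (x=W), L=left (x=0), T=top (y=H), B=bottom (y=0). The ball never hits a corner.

1. t=4/3 → R at (11,14/3); v=(-3,-1)
2. t=11/3 → L at (0,1); v=(3,-1)
3. t=1 → B at (3,0); v=(3,1)

Final position: (3,0)
Wall sequence: RLB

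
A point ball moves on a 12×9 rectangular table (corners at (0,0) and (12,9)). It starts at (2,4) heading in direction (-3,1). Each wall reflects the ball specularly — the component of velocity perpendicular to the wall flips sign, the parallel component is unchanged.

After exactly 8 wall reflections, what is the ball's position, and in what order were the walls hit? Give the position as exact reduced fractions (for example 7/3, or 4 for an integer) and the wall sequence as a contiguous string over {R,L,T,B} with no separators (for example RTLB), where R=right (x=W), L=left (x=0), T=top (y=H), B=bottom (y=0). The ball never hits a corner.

1. t=2/3 → L at (0,14/3); v=(3,1)
2. t=4 → R at (12,26/3); v=(-3,1)
3. t=1/3 → T at (11,9); v=(-3,-1)
4. t=11/3 → L at (0,16/3); v=(3,-1)
5. t=4 → R at (12,4/3); v=(-3,-1)
6. t=4/3 → B at (8,0); v=(-3,1)
7. t=8/3 → L at (0,8/3); v=(3,1)
8. t=4 → R at (12,20/3); v=(-3,1)

Final position: (12,20/3)
Wall sequence: LRTLRBLR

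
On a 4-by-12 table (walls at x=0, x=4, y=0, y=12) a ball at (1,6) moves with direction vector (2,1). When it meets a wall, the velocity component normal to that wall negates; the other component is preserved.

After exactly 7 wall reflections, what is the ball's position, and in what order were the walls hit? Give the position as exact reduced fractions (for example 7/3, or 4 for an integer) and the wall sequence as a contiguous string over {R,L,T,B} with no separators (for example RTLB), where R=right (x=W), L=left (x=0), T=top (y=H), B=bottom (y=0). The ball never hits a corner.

1. t=3/2 → R at (4,15/2); v=(-2,1)
2. t=2 → L at (0,19/2); v=(2,1)
3. t=2 → R at (4,23/2); v=(-2,1)
4. t=1/2 → T at (3,12); v=(-2,-1)
5. t=3/2 → L at (0,21/2); v=(2,-1)
6. t=2 → R at (4,17/2); v=(-2,-1)
7. t=2 → L at (0,13/2); v=(2,-1)

Final position: (0,13/2)
Wall sequence: RLRTLRL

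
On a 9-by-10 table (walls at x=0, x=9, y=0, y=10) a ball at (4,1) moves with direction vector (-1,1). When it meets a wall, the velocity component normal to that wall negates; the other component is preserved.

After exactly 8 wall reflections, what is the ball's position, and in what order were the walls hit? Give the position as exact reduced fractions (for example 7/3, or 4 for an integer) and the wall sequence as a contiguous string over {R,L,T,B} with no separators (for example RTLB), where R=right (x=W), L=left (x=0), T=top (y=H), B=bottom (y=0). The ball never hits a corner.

Final position: (1,0)
Wall sequence: LTRBLTRB

1. t=4 → L at (0,5); v=(1,1)
2. t=5 → T at (5,10); v=(1,-1)
3. t=4 → R at (9,6); v=(-1,-1)
4. t=6 → B at (3,0); v=(-1,1)
5. t=3 → L at (0,3); v=(1,1)
6. t=7 → T at (7,10); v=(1,-1)
7. t=2 → R at (9,8); v=(-1,-1)
8. t=8 → B at (1,0); v=(-1,1)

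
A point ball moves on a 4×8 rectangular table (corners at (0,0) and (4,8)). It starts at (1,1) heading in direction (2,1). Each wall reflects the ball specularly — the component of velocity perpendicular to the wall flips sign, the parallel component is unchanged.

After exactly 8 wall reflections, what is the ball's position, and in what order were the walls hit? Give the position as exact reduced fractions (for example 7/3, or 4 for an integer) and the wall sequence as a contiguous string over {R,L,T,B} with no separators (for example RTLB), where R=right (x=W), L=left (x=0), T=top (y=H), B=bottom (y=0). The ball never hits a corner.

Final position: (4,3/2)
Wall sequence: RLRTLRLR

1. t=3/2 → R at (4,5/2); v=(-2,1)
2. t=2 → L at (0,9/2); v=(2,1)
3. t=2 → R at (4,13/2); v=(-2,1)
4. t=3/2 → T at (1,8); v=(-2,-1)
5. t=1/2 → L at (0,15/2); v=(2,-1)
6. t=2 → R at (4,11/2); v=(-2,-1)
7. t=2 → L at (0,7/2); v=(2,-1)
8. t=2 → R at (4,3/2); v=(-2,-1)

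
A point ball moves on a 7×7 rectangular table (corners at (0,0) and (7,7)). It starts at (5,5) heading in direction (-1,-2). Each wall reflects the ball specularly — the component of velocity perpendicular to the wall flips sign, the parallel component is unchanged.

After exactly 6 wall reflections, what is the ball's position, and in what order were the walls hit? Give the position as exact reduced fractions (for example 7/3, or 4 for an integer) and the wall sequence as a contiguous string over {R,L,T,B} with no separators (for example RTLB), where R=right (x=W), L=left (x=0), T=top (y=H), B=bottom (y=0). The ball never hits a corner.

1. t=5/2 → B at (5/2,0); v=(-1,2)
2. t=5/2 → L at (0,5); v=(1,2)
3. t=1 → T at (1,7); v=(1,-2)
4. t=7/2 → B at (9/2,0); v=(1,2)
5. t=5/2 → R at (7,5); v=(-1,2)
6. t=1 → T at (6,7); v=(-1,-2)

Final position: (6,7)
Wall sequence: BLTBRT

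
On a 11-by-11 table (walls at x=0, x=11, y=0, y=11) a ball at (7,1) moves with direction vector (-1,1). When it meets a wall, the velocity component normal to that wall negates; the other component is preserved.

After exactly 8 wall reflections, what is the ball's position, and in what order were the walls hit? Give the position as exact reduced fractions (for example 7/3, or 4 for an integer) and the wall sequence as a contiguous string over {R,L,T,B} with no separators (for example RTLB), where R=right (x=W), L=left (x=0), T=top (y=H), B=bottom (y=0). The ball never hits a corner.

Final position: (8,0)
Wall sequence: LTRBLTRB

1. t=7 → L at (0,8); v=(1,1)
2. t=3 → T at (3,11); v=(1,-1)
3. t=8 → R at (11,3); v=(-1,-1)
4. t=3 → B at (8,0); v=(-1,1)
5. t=8 → L at (0,8); v=(1,1)
6. t=3 → T at (3,11); v=(1,-1)
7. t=8 → R at (11,3); v=(-1,-1)
8. t=3 → B at (8,0); v=(-1,1)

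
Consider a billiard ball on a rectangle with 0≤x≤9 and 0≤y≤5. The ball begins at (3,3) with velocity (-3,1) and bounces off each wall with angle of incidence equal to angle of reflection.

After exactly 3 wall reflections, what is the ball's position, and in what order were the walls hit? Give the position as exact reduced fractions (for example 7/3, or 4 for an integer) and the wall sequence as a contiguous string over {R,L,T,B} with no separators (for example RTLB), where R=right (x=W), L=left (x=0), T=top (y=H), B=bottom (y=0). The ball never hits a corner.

Final position: (9,3)
Wall sequence: LTR

1. t=1 → L at (0,4); v=(3,1)
2. t=1 → T at (3,5); v=(3,-1)
3. t=2 → R at (9,3); v=(-3,-1)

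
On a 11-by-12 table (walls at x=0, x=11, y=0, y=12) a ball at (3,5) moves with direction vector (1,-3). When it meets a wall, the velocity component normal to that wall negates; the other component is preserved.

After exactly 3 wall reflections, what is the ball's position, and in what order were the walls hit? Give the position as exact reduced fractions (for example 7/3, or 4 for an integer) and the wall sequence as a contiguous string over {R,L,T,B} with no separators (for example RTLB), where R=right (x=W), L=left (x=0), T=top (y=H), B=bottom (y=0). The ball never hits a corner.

Final position: (11,5)
Wall sequence: BTR

1. t=5/3 → B at (14/3,0); v=(1,3)
2. t=4 → T at (26/3,12); v=(1,-3)
3. t=7/3 → R at (11,5); v=(-1,-3)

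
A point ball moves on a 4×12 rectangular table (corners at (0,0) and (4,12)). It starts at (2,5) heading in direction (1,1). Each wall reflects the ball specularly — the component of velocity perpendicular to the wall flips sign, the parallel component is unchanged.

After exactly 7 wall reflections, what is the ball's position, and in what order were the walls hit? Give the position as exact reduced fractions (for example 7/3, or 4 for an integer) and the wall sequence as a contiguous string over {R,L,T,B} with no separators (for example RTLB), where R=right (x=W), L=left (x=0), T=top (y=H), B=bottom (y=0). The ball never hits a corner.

Final position: (3,0)
Wall sequence: RLTRLRB

1. t=2 → R at (4,7); v=(-1,1)
2. t=4 → L at (0,11); v=(1,1)
3. t=1 → T at (1,12); v=(1,-1)
4. t=3 → R at (4,9); v=(-1,-1)
5. t=4 → L at (0,5); v=(1,-1)
6. t=4 → R at (4,1); v=(-1,-1)
7. t=1 → B at (3,0); v=(-1,1)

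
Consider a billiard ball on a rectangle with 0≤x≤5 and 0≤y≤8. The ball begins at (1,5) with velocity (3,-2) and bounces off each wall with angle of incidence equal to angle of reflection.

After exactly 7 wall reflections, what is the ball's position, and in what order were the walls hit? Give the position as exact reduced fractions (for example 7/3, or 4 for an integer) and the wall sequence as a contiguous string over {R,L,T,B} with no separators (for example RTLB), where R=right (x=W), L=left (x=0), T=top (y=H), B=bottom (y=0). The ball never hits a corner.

Final position: (5,5)
Wall sequence: RBLRLTR

1. t=4/3 → R at (5,7/3); v=(-3,-2)
2. t=7/6 → B at (3/2,0); v=(-3,2)
3. t=1/2 → L at (0,1); v=(3,2)
4. t=5/3 → R at (5,13/3); v=(-3,2)
5. t=5/3 → L at (0,23/3); v=(3,2)
6. t=1/6 → T at (1/2,8); v=(3,-2)
7. t=3/2 → R at (5,5); v=(-3,-2)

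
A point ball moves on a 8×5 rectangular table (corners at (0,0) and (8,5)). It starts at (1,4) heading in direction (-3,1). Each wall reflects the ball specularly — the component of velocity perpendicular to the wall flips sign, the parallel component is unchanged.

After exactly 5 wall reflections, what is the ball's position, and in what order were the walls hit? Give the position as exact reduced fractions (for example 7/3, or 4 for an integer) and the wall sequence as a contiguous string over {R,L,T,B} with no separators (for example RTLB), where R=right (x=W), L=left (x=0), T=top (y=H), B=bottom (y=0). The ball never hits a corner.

Final position: (1,0)
Wall sequence: LTRLB

1. t=1/3 → L at (0,13/3); v=(3,1)
2. t=2/3 → T at (2,5); v=(3,-1)
3. t=2 → R at (8,3); v=(-3,-1)
4. t=8/3 → L at (0,1/3); v=(3,-1)
5. t=1/3 → B at (1,0); v=(3,1)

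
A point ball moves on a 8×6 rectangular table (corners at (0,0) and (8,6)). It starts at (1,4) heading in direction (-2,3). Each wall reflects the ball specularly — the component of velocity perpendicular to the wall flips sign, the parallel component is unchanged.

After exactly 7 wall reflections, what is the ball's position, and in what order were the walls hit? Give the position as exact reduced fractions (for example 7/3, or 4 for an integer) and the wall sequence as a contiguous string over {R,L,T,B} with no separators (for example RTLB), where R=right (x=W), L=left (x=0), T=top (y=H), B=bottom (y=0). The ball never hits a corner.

1. t=1/2 → L at (0,11/2); v=(2,3)
2. t=1/6 → T at (1/3,6); v=(2,-3)
3. t=2 → B at (13/3,0); v=(2,3)
4. t=11/6 → R at (8,11/2); v=(-2,3)
5. t=1/6 → T at (23/3,6); v=(-2,-3)
6. t=2 → B at (11/3,0); v=(-2,3)
7. t=11/6 → L at (0,11/2); v=(2,3)

Final position: (0,11/2)
Wall sequence: LTBRTBL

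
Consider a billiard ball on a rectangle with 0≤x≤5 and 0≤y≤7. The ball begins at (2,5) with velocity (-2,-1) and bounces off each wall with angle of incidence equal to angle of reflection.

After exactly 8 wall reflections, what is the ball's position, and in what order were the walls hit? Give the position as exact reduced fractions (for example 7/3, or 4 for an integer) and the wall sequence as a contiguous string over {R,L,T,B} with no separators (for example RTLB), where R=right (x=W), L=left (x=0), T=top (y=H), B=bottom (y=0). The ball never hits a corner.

1. t=1 → L at (0,4); v=(2,-1)
2. t=5/2 → R at (5,3/2); v=(-2,-1)
3. t=3/2 → B at (2,0); v=(-2,1)
4. t=1 → L at (0,1); v=(2,1)
5. t=5/2 → R at (5,7/2); v=(-2,1)
6. t=5/2 → L at (0,6); v=(2,1)
7. t=1 → T at (2,7); v=(2,-1)
8. t=3/2 → R at (5,11/2); v=(-2,-1)

Final position: (5,11/2)
Wall sequence: LRBLRLTR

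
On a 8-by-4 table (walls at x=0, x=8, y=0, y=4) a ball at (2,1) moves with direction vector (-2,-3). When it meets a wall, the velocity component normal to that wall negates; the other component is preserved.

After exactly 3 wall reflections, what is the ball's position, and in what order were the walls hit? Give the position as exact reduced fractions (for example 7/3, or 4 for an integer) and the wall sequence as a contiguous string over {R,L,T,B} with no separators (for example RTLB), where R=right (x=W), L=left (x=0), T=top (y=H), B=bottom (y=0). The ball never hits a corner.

Final position: (4/3,4)
Wall sequence: BLT

1. t=1/3 → B at (4/3,0); v=(-2,3)
2. t=2/3 → L at (0,2); v=(2,3)
3. t=2/3 → T at (4/3,4); v=(2,-3)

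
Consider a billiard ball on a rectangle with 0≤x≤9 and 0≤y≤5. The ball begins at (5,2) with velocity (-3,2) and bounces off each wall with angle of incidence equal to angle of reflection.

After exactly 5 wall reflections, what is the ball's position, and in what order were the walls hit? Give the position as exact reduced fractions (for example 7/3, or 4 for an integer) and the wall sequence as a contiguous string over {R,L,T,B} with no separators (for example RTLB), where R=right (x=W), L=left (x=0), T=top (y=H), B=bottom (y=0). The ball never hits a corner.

Final position: (7/2,5)
Wall sequence: TLBRT

1. t=3/2 → T at (1/2,5); v=(-3,-2)
2. t=1/6 → L at (0,14/3); v=(3,-2)
3. t=7/3 → B at (7,0); v=(3,2)
4. t=2/3 → R at (9,4/3); v=(-3,2)
5. t=11/6 → T at (7/2,5); v=(-3,-2)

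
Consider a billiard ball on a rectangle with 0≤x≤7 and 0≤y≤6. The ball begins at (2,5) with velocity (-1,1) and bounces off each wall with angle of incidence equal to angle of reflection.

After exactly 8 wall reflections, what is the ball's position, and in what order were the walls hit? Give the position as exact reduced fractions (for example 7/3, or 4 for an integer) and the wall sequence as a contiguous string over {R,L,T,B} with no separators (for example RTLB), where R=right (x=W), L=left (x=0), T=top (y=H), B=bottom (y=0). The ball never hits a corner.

Final position: (7,4)
Wall sequence: TLBRTLBR

1. t=1 → T at (1,6); v=(-1,-1)
2. t=1 → L at (0,5); v=(1,-1)
3. t=5 → B at (5,0); v=(1,1)
4. t=2 → R at (7,2); v=(-1,1)
5. t=4 → T at (3,6); v=(-1,-1)
6. t=3 → L at (0,3); v=(1,-1)
7. t=3 → B at (3,0); v=(1,1)
8. t=4 → R at (7,4); v=(-1,1)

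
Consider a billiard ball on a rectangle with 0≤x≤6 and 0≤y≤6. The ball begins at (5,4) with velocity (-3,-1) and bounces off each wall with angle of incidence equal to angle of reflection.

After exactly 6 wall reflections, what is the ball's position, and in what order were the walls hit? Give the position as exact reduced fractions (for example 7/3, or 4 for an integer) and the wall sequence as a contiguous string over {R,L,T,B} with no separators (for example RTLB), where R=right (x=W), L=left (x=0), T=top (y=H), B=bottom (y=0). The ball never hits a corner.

Final position: (0,17/3)
Wall sequence: LRBLRL

1. t=5/3 → L at (0,7/3); v=(3,-1)
2. t=2 → R at (6,1/3); v=(-3,-1)
3. t=1/3 → B at (5,0); v=(-3,1)
4. t=5/3 → L at (0,5/3); v=(3,1)
5. t=2 → R at (6,11/3); v=(-3,1)
6. t=2 → L at (0,17/3); v=(3,1)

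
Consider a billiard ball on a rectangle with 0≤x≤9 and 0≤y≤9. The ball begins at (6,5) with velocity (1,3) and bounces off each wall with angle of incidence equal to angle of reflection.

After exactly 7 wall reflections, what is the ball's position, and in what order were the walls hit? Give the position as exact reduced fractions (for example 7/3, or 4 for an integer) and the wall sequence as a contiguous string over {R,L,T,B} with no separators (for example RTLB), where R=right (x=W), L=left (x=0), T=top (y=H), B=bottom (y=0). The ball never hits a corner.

Final position: (4/3,9)
Wall sequence: TRBTBLT

1. t=4/3 → T at (22/3,9); v=(1,-3)
2. t=5/3 → R at (9,4); v=(-1,-3)
3. t=4/3 → B at (23/3,0); v=(-1,3)
4. t=3 → T at (14/3,9); v=(-1,-3)
5. t=3 → B at (5/3,0); v=(-1,3)
6. t=5/3 → L at (0,5); v=(1,3)
7. t=4/3 → T at (4/3,9); v=(1,-3)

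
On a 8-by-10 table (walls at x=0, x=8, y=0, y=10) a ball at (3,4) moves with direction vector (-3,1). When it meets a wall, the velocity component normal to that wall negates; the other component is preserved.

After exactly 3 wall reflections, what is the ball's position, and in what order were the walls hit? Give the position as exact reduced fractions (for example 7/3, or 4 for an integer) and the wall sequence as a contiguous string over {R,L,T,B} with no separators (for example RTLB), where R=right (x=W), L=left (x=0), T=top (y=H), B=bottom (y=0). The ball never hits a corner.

1. t=1 → L at (0,5); v=(3,1)
2. t=8/3 → R at (8,23/3); v=(-3,1)
3. t=7/3 → T at (1,10); v=(-3,-1)

Final position: (1,10)
Wall sequence: LRT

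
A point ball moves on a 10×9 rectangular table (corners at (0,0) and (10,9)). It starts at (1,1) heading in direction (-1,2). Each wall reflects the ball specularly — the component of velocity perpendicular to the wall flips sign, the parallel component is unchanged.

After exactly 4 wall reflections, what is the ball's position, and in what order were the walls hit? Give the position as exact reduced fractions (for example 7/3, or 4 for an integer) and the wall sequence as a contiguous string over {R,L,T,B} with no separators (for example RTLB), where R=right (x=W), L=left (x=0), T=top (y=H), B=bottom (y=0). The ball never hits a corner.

1. t=1 → L at (0,3); v=(1,2)
2. t=3 → T at (3,9); v=(1,-2)
3. t=9/2 → B at (15/2,0); v=(1,2)
4. t=5/2 → R at (10,5); v=(-1,2)

Final position: (10,5)
Wall sequence: LTBR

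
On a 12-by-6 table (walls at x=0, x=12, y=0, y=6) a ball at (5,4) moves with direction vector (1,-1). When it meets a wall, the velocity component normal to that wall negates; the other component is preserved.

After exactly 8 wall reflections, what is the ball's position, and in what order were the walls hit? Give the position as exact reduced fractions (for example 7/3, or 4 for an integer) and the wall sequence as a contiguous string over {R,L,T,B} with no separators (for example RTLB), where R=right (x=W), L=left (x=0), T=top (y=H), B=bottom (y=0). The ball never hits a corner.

Final position: (12,3)
Wall sequence: BRTBLTBR

1. t=4 → B at (9,0); v=(1,1)
2. t=3 → R at (12,3); v=(-1,1)
3. t=3 → T at (9,6); v=(-1,-1)
4. t=6 → B at (3,0); v=(-1,1)
5. t=3 → L at (0,3); v=(1,1)
6. t=3 → T at (3,6); v=(1,-1)
7. t=6 → B at (9,0); v=(1,1)
8. t=3 → R at (12,3); v=(-1,1)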